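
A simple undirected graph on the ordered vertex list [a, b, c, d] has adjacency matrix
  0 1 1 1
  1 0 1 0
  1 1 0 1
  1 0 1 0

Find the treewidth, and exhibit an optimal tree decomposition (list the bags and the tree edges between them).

Treewidth 2.
Bags: B1 = {a, b, c}  B2 = {a, c, d}
Tree: B1–B2

Each bag holds 3 vertices, so the decomposition has width 2, which upper-bounds the treewidth. On the other hand G contains the 3-clique {a, c, d}. A clique must lie in a single bag of any decomposition, so no decomposition can have width below 2. Hence tw(G) = 2 exactly.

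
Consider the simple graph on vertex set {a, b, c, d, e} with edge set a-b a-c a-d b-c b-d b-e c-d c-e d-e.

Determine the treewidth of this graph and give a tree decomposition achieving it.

Treewidth 3.
Bags: B1 = {a, b, c, d}  B2 = {b, c, d, e}
Tree: B1–B2

Each bag holds 4 vertices, so the decomposition has width 3, which upper-bounds the treewidth. Conversely, {b, c, d, e} is a clique of size 4, and the vertices of any clique must share a bag in every tree decomposition; so some bag has ≥ 4 vertices and tw(G) ≥ 3. Combining the bounds, tw(G) = 3.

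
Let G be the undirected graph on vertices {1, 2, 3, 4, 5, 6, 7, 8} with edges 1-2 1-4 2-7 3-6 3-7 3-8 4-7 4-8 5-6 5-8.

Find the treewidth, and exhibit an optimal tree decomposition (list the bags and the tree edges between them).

Every bag has size at most 3, so the width is 3 − 1 = 2 and tw(G) ≤ 2. For the lower bound, G contains the cycle 6–5–8–3–6, so G is not a forest; only forests have treewidth ≤ 1, hence tw(G) ≥ 2. Hence tw(G) = 2 exactly.

Treewidth 2.
One optimal decomposition is:
Bags: B1 = {3, 5, 6}  B2 = {3, 5, 8}  B3 = {3, 7, 8}  B4 = {4, 7, 8}  B5 = {2, 4, 7}  B6 = {1, 2, 4}
Tree: B1–B2, B2–B3, B3–B4, B4–B5, B5–B6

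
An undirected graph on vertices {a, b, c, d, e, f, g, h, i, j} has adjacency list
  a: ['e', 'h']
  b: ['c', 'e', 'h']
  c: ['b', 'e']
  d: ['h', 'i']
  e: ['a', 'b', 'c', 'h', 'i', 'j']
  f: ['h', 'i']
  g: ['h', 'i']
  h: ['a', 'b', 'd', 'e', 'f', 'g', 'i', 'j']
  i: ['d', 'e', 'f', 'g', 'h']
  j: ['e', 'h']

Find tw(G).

2

A width-2 tree decomposition is:
Bags: B1 = {b, c, e}  B2 = {b, e, h}  B3 = {e, h, i}  B4 = {d, h, i}  B5 = {e, h, j}  B6 = {g, h, i}  B7 = {f, h, i}  B8 = {a, e, h}
Tree: B1–B2, B2–B3, B3–B4, B3–B5, B4–B6, B4–B7, B3–B8
Every bag has size at most 3, so the width is 3 − 1 = 2 and tw(G) ≤ 2. On the other hand G contains the 3-clique {e, h, j}. A clique must lie in a single bag of any decomposition, so no decomposition can have width below 2. Combining the bounds, tw(G) = 2.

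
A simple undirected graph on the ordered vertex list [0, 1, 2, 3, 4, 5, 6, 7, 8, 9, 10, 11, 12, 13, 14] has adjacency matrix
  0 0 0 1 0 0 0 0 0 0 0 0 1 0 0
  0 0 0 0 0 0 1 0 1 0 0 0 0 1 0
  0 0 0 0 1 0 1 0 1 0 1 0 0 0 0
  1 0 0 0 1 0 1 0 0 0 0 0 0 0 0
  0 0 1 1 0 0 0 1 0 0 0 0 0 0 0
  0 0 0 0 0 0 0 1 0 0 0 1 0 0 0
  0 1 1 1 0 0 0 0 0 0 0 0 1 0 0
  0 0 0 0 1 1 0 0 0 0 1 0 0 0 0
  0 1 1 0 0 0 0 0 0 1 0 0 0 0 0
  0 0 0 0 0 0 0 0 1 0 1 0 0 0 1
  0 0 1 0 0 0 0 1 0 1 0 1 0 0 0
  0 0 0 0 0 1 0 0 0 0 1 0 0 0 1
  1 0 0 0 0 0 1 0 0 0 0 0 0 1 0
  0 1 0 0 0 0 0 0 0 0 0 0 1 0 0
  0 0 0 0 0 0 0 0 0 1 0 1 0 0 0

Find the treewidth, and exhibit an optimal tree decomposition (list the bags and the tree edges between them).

Treewidth 3.
Bags: B1 = {5, 9, 11, 14}  B2 = {5, 9, 10, 11}  B3 = {5, 7, 9, 10}  B4 = {7, 8, 9, 10}  B5 = {2, 7, 8, 10}  B6 = {2, 4, 7, 8}  B7 = {1, 2, 4, 8}  B8 = {1, 2, 4, 6}  B9 = {1, 3, 4, 6}  B10 = {1, 3, 6, 13}  B11 = {3, 6, 12, 13}  B12 = {0, 3, 12, 13}
Tree: B1–B2, B2–B3, B3–B4, B4–B5, B5–B6, B6–B7, B7–B8, B8–B9, B9–B10, B10–B11, B11–B12

The largest bag has 4 vertices, giving width 3; this decomposition certifies tw(G) ≤ 3. For the lower bound: the 4 vertex sets {5,11,14}, {9}, {10}, {2,4,7,8} are disjoint, each induces a connected subgraph, and every pair is joined by at least one edge of G. Contracting each set to a single vertex therefore yields K_{4} as a minor, and since treewidth is minor-monotone, tw(G) ≥ tw(K_{4}) = 3. Therefore the treewidth is 3.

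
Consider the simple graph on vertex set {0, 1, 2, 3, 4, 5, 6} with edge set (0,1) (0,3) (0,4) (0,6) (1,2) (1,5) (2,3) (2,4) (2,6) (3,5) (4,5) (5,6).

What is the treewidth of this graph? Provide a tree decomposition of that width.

Each bag holds 4 vertices, so the decomposition has width 3, which upper-bounds the treewidth. For the lower bound: the 4 vertex sets {5,6}, {0,3}, {2}, {4} are disjoint, each induces a connected subgraph, and every pair is joined by at least one edge of G. Contracting each set to a single vertex therefore yields K_{4} as a minor, and since treewidth is minor-monotone, tw(G) ≥ tw(K_{4}) = 3. Combining the bounds, tw(G) = 3.

Treewidth 3.
Bags: B1 = {0, 2, 5, 6}  B2 = {0, 2, 3, 5}  B3 = {0, 2, 4, 5}  B4 = {0, 1, 2, 5}
Tree: B1–B2, B2–B3, B3–B4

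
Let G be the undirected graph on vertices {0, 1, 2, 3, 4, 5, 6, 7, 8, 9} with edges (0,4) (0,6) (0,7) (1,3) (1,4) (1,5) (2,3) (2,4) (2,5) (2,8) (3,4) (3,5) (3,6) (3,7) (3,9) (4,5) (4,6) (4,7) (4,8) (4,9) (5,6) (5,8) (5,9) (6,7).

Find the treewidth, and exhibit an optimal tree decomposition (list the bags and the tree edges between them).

Treewidth 3.
One optimal decomposition is:
Bags: B1 = {3, 4, 5, 6}  B2 = {3, 4, 6, 7}  B3 = {3, 4, 5, 9}  B4 = {2, 3, 4, 5}  B5 = {2, 4, 5, 8}  B6 = {0, 4, 6, 7}  B7 = {1, 3, 4, 5}
Tree: B1–B2, B1–B3, B3–B4, B4–B5, B2–B6, B3–B7

The largest bag has 4 vertices, giving width 3; this decomposition certifies tw(G) ≤ 3. Conversely, {0, 4, 6, 7} is a clique of size 4, and the vertices of any clique must share a bag in every tree decomposition; so some bag has ≥ 4 vertices and tw(G) ≥ 3. Hence tw(G) = 3 exactly.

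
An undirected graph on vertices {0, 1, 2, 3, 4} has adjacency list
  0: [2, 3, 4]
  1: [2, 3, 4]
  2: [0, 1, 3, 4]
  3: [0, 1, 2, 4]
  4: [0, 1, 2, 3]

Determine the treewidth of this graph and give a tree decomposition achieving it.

Treewidth 3.
One such decomposition:
Bags: B1 = {0, 2, 3, 4}  B2 = {1, 2, 3, 4}
Tree: B1–B2

The largest bag has 4 vertices, giving width 3; this decomposition certifies tw(G) ≤ 3. Conversely, {0, 2, 3, 4} is a clique of size 4, and the vertices of any clique must share a bag in every tree decomposition; so some bag has ≥ 4 vertices and tw(G) ≥ 3. The upper and lower bounds meet at 3, so that is the treewidth.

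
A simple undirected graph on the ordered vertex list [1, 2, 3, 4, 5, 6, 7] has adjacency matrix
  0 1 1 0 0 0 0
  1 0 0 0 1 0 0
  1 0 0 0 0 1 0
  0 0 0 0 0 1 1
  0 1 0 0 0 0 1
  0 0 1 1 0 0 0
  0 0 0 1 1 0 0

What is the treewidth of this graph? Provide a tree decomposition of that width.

Treewidth 2.
One optimal decomposition is:
Bags: B1 = {4, 5, 7}  B2 = {4, 5, 6}  B3 = {3, 5, 6}  B4 = {1, 3, 5}  B5 = {1, 2, 5}
Tree: B1–B2, B2–B3, B3–B4, B4–B5

The largest bag has 3 vertices, giving width 2; this decomposition certifies tw(G) ≤ 2. For the lower bound, G contains the cycle 5–7–4–6–3–1–2–5, so G is not a forest; only forests have treewidth ≤ 1, hence tw(G) ≥ 2. Therefore the treewidth is 2.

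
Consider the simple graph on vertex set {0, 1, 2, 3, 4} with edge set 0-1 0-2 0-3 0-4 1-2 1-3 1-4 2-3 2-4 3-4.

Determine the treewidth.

4

A width-4 tree decomposition is:
Bags: B1 = {0, 1, 2, 3, 4}
Tree: (single bag)
A single bag containing all 5 vertices is trivially a valid decomposition of width 4. On the other hand G contains the 5-clique {0, 1, 2, 3, 4}. A clique must lie in a single bag of any decomposition, so no decomposition can have width below 4. Hence tw(G) = 4 exactly.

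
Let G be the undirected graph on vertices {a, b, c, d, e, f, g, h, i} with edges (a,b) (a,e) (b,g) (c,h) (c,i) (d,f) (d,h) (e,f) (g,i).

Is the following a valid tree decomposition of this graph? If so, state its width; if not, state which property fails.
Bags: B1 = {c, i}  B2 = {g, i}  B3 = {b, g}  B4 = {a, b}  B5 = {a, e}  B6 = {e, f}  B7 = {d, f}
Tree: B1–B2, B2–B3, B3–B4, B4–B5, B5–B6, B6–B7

No — vertex h appears in no bag.

A tree decomposition must satisfy three properties: every vertex lies in some bag; for every edge, both endpoints lie together in some bag; and for every vertex, the bags containing it form a connected subtree. Here vertex h appears in no bag, so the decomposition is invalid.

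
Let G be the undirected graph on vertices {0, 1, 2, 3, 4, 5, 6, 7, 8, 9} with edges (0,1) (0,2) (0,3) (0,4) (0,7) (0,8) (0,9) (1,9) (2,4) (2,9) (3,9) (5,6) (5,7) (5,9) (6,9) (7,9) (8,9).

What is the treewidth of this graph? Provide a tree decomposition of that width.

Each bag holds 3 vertices, so the decomposition has width 2, which upper-bounds the treewidth. On the other hand G contains the 3-clique {0, 1, 9}. A clique must lie in a single bag of any decomposition, so no decomposition can have width below 2. The upper and lower bounds meet at 2, so that is the treewidth.

Treewidth 2.
One such decomposition:
Bags: B1 = {0, 7, 9}  B2 = {0, 2, 9}  B3 = {0, 8, 9}  B4 = {0, 2, 4}  B5 = {5, 7, 9}  B6 = {0, 1, 9}  B7 = {5, 6, 9}  B8 = {0, 3, 9}
Tree: B1–B2, B2–B3, B2–B4, B1–B5, B3–B6, B5–B7, B6–B8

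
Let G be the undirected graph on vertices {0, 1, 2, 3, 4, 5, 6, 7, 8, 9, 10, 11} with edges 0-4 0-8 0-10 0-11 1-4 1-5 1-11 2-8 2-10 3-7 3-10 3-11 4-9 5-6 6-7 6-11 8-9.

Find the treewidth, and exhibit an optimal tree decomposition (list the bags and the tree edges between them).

Every bag has size at most 4, so the width is 4 − 1 = 3 and tw(G) ≤ 3. For the lower bound: the 4 vertex sets {5,6,7}, {3}, {11}, {0,1,4,10} are disjoint, each induces a connected subgraph, and every pair is joined by at least one edge of G. Contracting each set to a single vertex therefore yields K_{4} as a minor, and since treewidth is minor-monotone, tw(G) ≥ tw(K_{4}) = 3. Hence tw(G) = 3 exactly.

Treewidth 3.
Bags: B1 = {3, 5, 6, 7}  B2 = {3, 5, 6, 11}  B3 = {1, 3, 5, 11}  B4 = {1, 3, 10, 11}  B5 = {0, 1, 10, 11}  B6 = {0, 1, 4, 10}  B7 = {0, 2, 4, 10}  B8 = {0, 2, 4, 8}  B9 = {2, 4, 8, 9}
Tree: B1–B2, B2–B3, B3–B4, B4–B5, B5–B6, B6–B7, B7–B8, B8–B9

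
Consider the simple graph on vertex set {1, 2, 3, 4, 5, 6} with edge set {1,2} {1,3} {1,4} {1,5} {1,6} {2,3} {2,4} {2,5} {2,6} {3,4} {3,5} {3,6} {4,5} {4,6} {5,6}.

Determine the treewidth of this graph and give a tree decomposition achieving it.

With just one bag of size 6, the width is 6 − 1 = 5, so tw(G) ≤ 5. For the lower bound, the 6 vertices {1, 2, 3, 4, 5, 6} are pairwise adjacent, and any tree decomposition puts a clique entirely inside one bag — forcing width ≥ 5. Combining the bounds, tw(G) = 5.

Treewidth 5.
One optimal decomposition is:
Bags: B1 = {1, 2, 3, 4, 5, 6}
Tree: (single bag)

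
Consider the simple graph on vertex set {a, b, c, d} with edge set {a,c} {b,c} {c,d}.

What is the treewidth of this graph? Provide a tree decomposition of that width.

Every bag has size at most 2, so the width is 2 − 1 = 1 and tw(G) ≤ 1. G has an edge, so its treewidth is at least 1. Therefore the treewidth is 1.

Treewidth 1.
One such decomposition:
Bags: B1 = {a, c}  B2 = {c, d}  B3 = {b, c}
Tree: B1–B2, B1–B3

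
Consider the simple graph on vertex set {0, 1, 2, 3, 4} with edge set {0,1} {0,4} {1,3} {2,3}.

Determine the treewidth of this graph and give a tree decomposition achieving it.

Treewidth 1.
One optimal decomposition is:
Bags: B1 = {0, 4}  B2 = {0, 1}  B3 = {1, 3}  B4 = {2, 3}
Tree: B1–B2, B2–B3, B3–B4

The largest bag has 2 vertices, giving width 1; this decomposition certifies tw(G) ≤ 1. Any graph with an edge has treewidth ≥ 1, and G has the edge 4–0. The upper and lower bounds meet at 1, so that is the treewidth.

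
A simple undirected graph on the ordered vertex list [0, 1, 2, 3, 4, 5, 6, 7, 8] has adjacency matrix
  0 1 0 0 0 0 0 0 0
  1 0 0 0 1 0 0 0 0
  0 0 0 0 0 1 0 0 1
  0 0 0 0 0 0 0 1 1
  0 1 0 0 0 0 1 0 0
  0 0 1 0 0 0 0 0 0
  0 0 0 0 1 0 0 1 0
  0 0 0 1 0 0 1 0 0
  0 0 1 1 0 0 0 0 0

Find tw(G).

A width-1 tree decomposition is:
Bags: B1 = {2, 5}  B2 = {2, 8}  B3 = {3, 8}  B4 = {3, 7}  B5 = {6, 7}  B6 = {4, 6}  B7 = {1, 4}  B8 = {0, 1}
Tree: B1–B2, B2–B3, B3–B4, B4–B5, B5–B6, B6–B7, B7–B8
Every bag has size at most 2, so the width is 2 − 1 = 1 and tw(G) ≤ 1. Any graph with an edge has treewidth ≥ 1, and G has the edge 5–2. Therefore the treewidth is 1.

1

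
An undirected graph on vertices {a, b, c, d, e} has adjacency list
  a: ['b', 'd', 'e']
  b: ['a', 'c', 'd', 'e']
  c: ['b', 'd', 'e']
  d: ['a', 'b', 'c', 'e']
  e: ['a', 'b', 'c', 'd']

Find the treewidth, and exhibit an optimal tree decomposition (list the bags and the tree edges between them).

The largest bag has 4 vertices, giving width 3; this decomposition certifies tw(G) ≤ 3. On the other hand G contains the 4-clique {b, c, d, e}. A clique must lie in a single bag of any decomposition, so no decomposition can have width below 3. Combining the bounds, tw(G) = 3.

Treewidth 3.
Bags: B1 = {a, b, d, e}  B2 = {b, c, d, e}
Tree: B1–B2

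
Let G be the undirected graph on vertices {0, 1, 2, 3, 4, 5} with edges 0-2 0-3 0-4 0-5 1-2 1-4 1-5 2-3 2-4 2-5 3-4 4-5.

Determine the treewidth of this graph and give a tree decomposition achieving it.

Every bag has size at most 4, so the width is 4 − 1 = 3 and tw(G) ≤ 3. For the lower bound, the 4 vertices {0, 2, 3, 4} are pairwise adjacent, and any tree decomposition puts a clique entirely inside one bag — forcing width ≥ 3. Hence tw(G) = 3 exactly.

Treewidth 3.
One such decomposition:
Bags: B1 = {0, 2, 3, 4}  B2 = {0, 2, 4, 5}  B3 = {1, 2, 4, 5}
Tree: B1–B2, B2–B3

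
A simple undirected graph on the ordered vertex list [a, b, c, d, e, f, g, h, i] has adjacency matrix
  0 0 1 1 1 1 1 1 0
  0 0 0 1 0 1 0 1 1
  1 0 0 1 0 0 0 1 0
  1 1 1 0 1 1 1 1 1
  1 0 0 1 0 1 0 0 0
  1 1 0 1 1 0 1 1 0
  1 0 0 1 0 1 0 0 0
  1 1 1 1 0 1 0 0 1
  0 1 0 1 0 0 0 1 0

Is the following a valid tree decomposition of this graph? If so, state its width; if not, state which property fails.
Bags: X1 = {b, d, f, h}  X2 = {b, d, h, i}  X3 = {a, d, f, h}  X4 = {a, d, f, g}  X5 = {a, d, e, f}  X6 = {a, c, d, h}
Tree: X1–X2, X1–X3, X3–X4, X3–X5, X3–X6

Yes; width 3.

Vertex coverage: the bags together contain {a, b, c, d, e, f, g, h, i}, the full vertex set. Edge coverage: each edge of G has both endpoints in at least one bag. Running intersection: for every vertex, the bags containing it form a connected subtree. All three properties hold, so this is a valid tree decomposition of width max|bag| − 1 = 3, and hence tw(G) ≤ 3.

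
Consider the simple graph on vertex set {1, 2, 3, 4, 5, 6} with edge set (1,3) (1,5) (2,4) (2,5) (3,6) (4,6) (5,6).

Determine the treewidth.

2

A width-2 tree decomposition is:
Bags: B1 = {2, 4, 6}  B2 = {2, 5, 6}  B3 = {3, 5, 6}  B4 = {1, 3, 5}
Tree: B1–B2, B2–B3, B3–B4
The largest bag has 3 vertices, giving width 2; this decomposition certifies tw(G) ≤ 2. The edges 4–2–5–6–4 form a cycle, so G is not a tree and its treewidth is at least 2. The upper and lower bounds meet at 2, so that is the treewidth.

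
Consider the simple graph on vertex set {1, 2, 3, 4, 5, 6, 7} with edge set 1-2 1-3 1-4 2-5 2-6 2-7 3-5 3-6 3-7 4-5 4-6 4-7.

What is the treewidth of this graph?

A width-3 tree decomposition is:
Bags: B1 = {2, 3, 4, 6}  B2 = {2, 3, 4, 5}  B3 = {1, 2, 3, 4}  B4 = {2, 3, 4, 7}
Tree: B1–B2, B2–B3, B3–B4
Each bag holds 4 vertices, so the decomposition has width 3, which upper-bounds the treewidth. For the lower bound: the 4 vertex sets {3,6}, {4,5}, {2}, {1} are disjoint, each induces a connected subgraph, and every pair is joined by at least one edge of G. Contracting each set to a single vertex therefore yields K_{4} as a minor, and since treewidth is minor-monotone, tw(G) ≥ tw(K_{4}) = 3. The upper and lower bounds meet at 3, so that is the treewidth.

3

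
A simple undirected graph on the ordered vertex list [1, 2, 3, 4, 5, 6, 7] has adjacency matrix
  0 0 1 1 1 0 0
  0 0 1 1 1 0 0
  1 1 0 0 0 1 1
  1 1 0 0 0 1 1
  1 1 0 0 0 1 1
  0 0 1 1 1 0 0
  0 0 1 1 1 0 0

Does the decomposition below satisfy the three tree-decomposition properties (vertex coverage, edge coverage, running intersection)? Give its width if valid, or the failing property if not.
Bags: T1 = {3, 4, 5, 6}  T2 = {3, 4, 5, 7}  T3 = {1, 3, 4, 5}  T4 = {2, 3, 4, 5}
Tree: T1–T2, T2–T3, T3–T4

Yes; width 3.

Vertex coverage: the bags together contain {1, 2, 3, 4, 5, 6, 7}, the full vertex set. Edge coverage: each edge of G has both endpoints in at least one bag. Running intersection: for every vertex, the bags containing it form a connected subtree. All three properties hold, so this is a valid tree decomposition of width max|bag| − 1 = 3, and hence tw(G) ≤ 3.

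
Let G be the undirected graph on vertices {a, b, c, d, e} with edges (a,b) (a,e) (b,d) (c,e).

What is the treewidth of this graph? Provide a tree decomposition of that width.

Every bag has size at most 2, so the width is 2 − 1 = 1 and tw(G) ≤ 1. Any graph with an edge has treewidth ≥ 1, and G has the edge d–b. The upper and lower bounds meet at 1, so that is the treewidth.

Treewidth 1.
Bags: B1 = {b, d}  B2 = {a, b}  B3 = {a, e}  B4 = {c, e}
Tree: B1–B2, B2–B3, B3–B4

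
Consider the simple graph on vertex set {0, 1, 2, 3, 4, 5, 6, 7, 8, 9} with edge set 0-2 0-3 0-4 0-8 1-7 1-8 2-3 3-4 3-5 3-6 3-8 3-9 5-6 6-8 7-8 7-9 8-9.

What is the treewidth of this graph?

2

A width-2 tree decomposition is:
Bags: B1 = {0, 3, 8}  B2 = {3, 8, 9}  B3 = {7, 8, 9}  B4 = {0, 3, 4}  B5 = {1, 7, 8}  B6 = {0, 2, 3}  B7 = {3, 6, 8}  B8 = {3, 5, 6}
Tree: B1–B2, B2–B3, B1–B4, B3–B5, B4–B6, B2–B7, B7–B8
Each bag holds 3 vertices, so the decomposition has width 2, which upper-bounds the treewidth. On the other hand G contains the 3-clique {1, 7, 8}. A clique must lie in a single bag of any decomposition, so no decomposition can have width below 2. Hence tw(G) = 2 exactly.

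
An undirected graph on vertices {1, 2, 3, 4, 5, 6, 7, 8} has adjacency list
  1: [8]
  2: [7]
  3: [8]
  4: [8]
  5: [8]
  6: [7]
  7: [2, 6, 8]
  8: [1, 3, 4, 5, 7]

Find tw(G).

1

A width-1 tree decomposition is:
Bags: B1 = {5, 8}  B2 = {1, 8}  B3 = {7, 8}  B4 = {2, 7}  B5 = {3, 8}  B6 = {4, 8}  B7 = {6, 7}
Tree: B1–B2, B2–B3, B3–B4, B3–B5, B5–B6, B4–B7
Every bag has size at most 2, so the width is 2 − 1 = 1 and tw(G) ≤ 1. Any graph with an edge has treewidth ≥ 1, and G has the edge 5–8. Combining the bounds, tw(G) = 1.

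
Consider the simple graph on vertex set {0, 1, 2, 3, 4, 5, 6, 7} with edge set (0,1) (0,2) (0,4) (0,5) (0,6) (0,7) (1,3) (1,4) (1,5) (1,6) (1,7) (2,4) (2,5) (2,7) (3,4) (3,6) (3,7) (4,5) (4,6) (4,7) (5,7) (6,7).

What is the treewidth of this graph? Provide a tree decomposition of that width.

Treewidth 4.
Bags: B1 = {0, 1, 4, 5, 7}  B2 = {0, 1, 4, 6, 7}  B3 = {0, 2, 4, 5, 7}  B4 = {1, 3, 4, 6, 7}
Tree: B1–B2, B1–B3, B2–B4

The largest bag has 5 vertices, giving width 4; this decomposition certifies tw(G) ≤ 4. For the lower bound, the 5 vertices {0, 1, 4, 5, 7} are pairwise adjacent, and any tree decomposition puts a clique entirely inside one bag — forcing width ≥ 4. Combining the bounds, tw(G) = 4.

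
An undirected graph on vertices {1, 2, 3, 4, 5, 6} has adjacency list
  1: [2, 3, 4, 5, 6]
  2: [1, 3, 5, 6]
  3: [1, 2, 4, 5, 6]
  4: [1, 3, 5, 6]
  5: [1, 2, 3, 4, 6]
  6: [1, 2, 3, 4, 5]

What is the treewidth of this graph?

A width-4 tree decomposition is:
Bags: B1 = {1, 3, 4, 5, 6}  B2 = {1, 2, 3, 5, 6}
Tree: B1–B2
Each bag holds 5 vertices, so the decomposition has width 4, which upper-bounds the treewidth. On the other hand G contains the 5-clique {1, 2, 3, 5, 6}. A clique must lie in a single bag of any decomposition, so no decomposition can have width below 4. Combining the bounds, tw(G) = 4.

4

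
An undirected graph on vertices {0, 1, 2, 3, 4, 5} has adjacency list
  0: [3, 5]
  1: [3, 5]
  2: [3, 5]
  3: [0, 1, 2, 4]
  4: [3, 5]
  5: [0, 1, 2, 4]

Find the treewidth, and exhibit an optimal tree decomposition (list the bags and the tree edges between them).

The largest bag has 3 vertices, giving width 2; this decomposition certifies tw(G) ≤ 2. For the lower bound, G contains the cycle 0–5–1–3–0, so G is not a forest; only forests have treewidth ≤ 1, hence tw(G) ≥ 2. Hence tw(G) = 2 exactly.

Treewidth 2.
Bags: B1 = {0, 3, 5}  B2 = {1, 3, 5}  B3 = {2, 3, 5}  B4 = {3, 4, 5}
Tree: B1–B2, B2–B3, B3–B4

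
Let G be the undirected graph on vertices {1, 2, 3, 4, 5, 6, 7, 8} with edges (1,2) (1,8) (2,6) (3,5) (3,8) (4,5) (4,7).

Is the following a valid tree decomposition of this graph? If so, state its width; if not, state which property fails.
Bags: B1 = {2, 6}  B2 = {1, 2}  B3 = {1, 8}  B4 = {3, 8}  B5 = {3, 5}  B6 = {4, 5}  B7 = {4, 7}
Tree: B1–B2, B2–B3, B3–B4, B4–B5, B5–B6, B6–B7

Yes; width 1.

Every vertex of G appears in some bag (union = {1, 2, 3, 4, 5, 6, 7, 8}); every edge is covered by a bag; and for each vertex v the set of bags containing v is connected in the bag tree. The decomposition is therefore valid. The largest bag has 2 vertices, so the width is 1.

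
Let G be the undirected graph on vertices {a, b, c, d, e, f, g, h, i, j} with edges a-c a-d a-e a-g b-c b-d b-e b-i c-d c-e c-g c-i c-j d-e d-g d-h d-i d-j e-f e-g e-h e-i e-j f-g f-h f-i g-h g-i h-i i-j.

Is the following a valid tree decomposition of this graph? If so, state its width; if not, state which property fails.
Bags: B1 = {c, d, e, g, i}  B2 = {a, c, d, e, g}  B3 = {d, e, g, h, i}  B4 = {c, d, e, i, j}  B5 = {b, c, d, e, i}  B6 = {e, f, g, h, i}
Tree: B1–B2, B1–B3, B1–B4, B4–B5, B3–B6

Yes; width 4.

Every vertex of G appears in some bag (union = {a, b, c, d, e, f, g, h, i, j}); every edge is covered by a bag; and for each vertex v the set of bags containing v is connected in the bag tree. The decomposition is therefore valid. The largest bag has 5 vertices, so the width is 4.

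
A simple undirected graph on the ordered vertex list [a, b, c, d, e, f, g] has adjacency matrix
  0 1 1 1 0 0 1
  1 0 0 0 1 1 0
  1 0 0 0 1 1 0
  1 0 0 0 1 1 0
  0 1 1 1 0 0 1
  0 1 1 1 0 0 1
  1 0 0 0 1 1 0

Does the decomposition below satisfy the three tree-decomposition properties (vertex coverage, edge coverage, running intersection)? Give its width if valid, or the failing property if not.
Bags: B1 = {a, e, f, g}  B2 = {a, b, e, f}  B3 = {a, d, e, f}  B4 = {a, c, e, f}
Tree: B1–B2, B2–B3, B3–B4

Every vertex of G appears in some bag (union = {a, b, c, d, e, f, g}); every edge is covered by a bag; and for each vertex v the set of bags containing v is connected in the bag tree. The decomposition is therefore valid. The largest bag has 4 vertices, so the width is 3.

Yes; width 3.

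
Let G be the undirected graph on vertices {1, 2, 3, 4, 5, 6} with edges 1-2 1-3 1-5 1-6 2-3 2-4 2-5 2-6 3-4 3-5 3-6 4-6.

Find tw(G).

A width-3 tree decomposition is:
Bags: B1 = {1, 2, 3, 6}  B2 = {1, 2, 3, 5}  B3 = {2, 3, 4, 6}
Tree: B1–B2, B1–B3
The largest bag has 4 vertices, giving width 3; this decomposition certifies tw(G) ≤ 3. On the other hand G contains the 4-clique {1, 2, 3, 5}. A clique must lie in a single bag of any decomposition, so no decomposition can have width below 3. Therefore the treewidth is 3.

3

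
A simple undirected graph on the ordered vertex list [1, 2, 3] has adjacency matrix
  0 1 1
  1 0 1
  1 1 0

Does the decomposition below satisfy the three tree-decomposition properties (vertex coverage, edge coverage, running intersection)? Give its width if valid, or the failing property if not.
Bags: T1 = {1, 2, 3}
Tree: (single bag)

Yes; width 2.

Every vertex of G appears in some bag (union = {1, 2, 3}); every edge is covered by a bag; and for each vertex v the set of bags containing v is connected in the bag tree. The decomposition is therefore valid. The largest bag has 3 vertices, so the width is 2.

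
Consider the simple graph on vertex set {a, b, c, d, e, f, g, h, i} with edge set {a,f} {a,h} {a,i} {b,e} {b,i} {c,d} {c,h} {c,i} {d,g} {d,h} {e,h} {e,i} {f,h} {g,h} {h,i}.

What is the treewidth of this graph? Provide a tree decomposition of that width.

Treewidth 2.
One optimal decomposition is:
Bags: B1 = {e, h, i}  B2 = {c, h, i}  B3 = {a, h, i}  B4 = {c, d, h}  B5 = {d, g, h}  B6 = {b, e, i}  B7 = {a, f, h}
Tree: B1–B2, B2–B3, B2–B4, B4–B5, B1–B6, B3–B7

The largest bag has 3 vertices, giving width 2; this decomposition certifies tw(G) ≤ 2. Conversely, {d, g, h} is a clique of size 3, and the vertices of any clique must share a bag in every tree decomposition; so some bag has ≥ 3 vertices and tw(G) ≥ 2. Combining the bounds, tw(G) = 2.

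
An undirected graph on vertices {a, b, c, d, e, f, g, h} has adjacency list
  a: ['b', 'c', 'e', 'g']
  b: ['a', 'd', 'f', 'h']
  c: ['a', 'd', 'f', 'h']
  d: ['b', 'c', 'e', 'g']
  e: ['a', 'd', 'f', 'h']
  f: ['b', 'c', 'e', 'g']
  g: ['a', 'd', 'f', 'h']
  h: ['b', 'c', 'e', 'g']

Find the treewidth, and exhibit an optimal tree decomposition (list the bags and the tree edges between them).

Treewidth 4.
One such decomposition:
Bags: B1 = {b, c, e, g, h}  B2 = {b, c, e, f, g}  B3 = {b, c, d, e, g}  B4 = {a, b, c, e, g}
Tree: B1–B2, B2–B3, B3–B4

Each bag holds 5 vertices, so the decomposition has width 4, which upper-bounds the treewidth. For the lower bound: the 5 vertex sets {e,h}, {f,g}, {b,d}, {c}, {a} are disjoint, each induces a connected subgraph, and every pair is joined by at least one edge of G. Contracting each set to a single vertex therefore yields K_{5} as a minor, and since treewidth is minor-monotone, tw(G) ≥ tw(K_{5}) = 4. Therefore the treewidth is 4.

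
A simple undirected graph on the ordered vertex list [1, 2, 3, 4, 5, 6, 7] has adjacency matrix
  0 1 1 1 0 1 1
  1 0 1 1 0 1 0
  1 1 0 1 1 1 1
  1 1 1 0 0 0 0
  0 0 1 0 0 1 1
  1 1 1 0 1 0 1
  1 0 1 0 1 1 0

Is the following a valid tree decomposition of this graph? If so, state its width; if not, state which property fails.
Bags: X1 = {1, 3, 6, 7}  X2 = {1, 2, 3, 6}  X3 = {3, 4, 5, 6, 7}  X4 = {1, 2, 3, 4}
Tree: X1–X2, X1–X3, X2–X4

A tree decomposition must satisfy three properties: every vertex lies in some bag; for every edge, both endpoints lie together in some bag; and for every vertex, the bags containing it form a connected subtree. Here bags containing vertex 4 are not connected in the tree, so the decomposition is invalid.

No — bags containing vertex 4 are not connected in the tree.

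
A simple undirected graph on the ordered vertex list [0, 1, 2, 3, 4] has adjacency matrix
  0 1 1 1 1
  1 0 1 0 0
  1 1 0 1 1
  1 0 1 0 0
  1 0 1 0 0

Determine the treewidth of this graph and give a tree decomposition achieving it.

Treewidth 2.
One such decomposition:
Bags: B1 = {0, 1, 2}  B2 = {0, 2, 4}  B3 = {0, 2, 3}
Tree: B1–B2, B2–B3

Each bag holds 3 vertices, so the decomposition has width 2, which upper-bounds the treewidth. Conversely, {0, 1, 2} is a clique of size 3, and the vertices of any clique must share a bag in every tree decomposition; so some bag has ≥ 3 vertices and tw(G) ≥ 2. Combining the bounds, tw(G) = 2.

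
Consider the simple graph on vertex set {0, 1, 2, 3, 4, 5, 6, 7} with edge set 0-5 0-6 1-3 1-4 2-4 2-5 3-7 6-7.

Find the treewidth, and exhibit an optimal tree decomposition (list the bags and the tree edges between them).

Treewidth 2.
Bags: B1 = {3, 6, 7}  B2 = {1, 3, 6}  B3 = {1, 4, 6}  B4 = {2, 4, 6}  B5 = {2, 5, 6}  B6 = {0, 5, 6}
Tree: B1–B2, B2–B3, B3–B4, B4–B5, B5–B6

Each bag holds 3 vertices, so the decomposition has width 2, which upper-bounds the treewidth. For the lower bound, G contains the cycle 6–7–3–1–4–2–5–0–6, so G is not a forest; only forests have treewidth ≤ 1, hence tw(G) ≥ 2. The upper and lower bounds meet at 2, so that is the treewidth.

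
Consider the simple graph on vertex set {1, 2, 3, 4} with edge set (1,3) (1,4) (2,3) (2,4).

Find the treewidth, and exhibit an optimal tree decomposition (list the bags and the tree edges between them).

The largest bag has 3 vertices, giving width 2; this decomposition certifies tw(G) ≤ 2. For the lower bound, G contains the cycle 4–2–3–1–4, so G is not a forest; only forests have treewidth ≤ 1, hence tw(G) ≥ 2. The upper and lower bounds meet at 2, so that is the treewidth.

Treewidth 2.
One such decomposition:
Bags: B1 = {2, 3, 4}  B2 = {1, 3, 4}
Tree: B1–B2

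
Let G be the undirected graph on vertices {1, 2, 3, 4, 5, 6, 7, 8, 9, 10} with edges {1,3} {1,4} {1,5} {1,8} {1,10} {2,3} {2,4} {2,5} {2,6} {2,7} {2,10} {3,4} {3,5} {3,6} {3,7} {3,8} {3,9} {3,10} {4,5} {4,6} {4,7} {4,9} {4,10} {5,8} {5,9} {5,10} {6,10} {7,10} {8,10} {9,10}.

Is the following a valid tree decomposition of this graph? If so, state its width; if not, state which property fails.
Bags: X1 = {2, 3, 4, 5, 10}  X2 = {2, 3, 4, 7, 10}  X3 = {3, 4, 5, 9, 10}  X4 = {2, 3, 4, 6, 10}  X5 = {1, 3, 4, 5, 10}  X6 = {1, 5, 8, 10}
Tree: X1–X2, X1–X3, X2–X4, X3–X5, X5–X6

A tree decomposition must satisfy three properties: every vertex lies in some bag; for every edge, both endpoints lie together in some bag; and for every vertex, the bags containing it form a connected subtree. Here edge (3,8) lies in no bag, so the decomposition is invalid.

No — edge (3,8) lies in no bag.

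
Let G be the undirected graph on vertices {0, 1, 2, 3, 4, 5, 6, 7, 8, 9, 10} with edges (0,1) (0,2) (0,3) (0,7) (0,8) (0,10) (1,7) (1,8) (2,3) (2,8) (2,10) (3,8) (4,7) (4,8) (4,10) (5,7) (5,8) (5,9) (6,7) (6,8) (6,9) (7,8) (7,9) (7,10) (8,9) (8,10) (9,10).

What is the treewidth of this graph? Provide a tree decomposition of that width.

Treewidth 3.
One optimal decomposition is:
Bags: B1 = {0, 7, 8, 10}  B2 = {0, 2, 8, 10}  B3 = {0, 1, 7, 8}  B4 = {4, 7, 8, 10}  B5 = {7, 8, 9, 10}  B6 = {0, 2, 3, 8}  B7 = {5, 7, 8, 9}  B8 = {6, 7, 8, 9}
Tree: B1–B2, B1–B3, B1–B4, B4–B5, B2–B6, B5–B7, B5–B8

The largest bag has 4 vertices, giving width 3; this decomposition certifies tw(G) ≤ 3. On the other hand G contains the 4-clique {0, 2, 8, 10}. A clique must lie in a single bag of any decomposition, so no decomposition can have width below 3. Therefore the treewidth is 3.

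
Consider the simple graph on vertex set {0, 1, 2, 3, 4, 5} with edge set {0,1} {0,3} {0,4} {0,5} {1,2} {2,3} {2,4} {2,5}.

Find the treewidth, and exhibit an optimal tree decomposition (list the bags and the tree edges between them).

Treewidth 2.
One optimal decomposition is:
Bags: B1 = {0, 2, 3}  B2 = {0, 2, 4}  B3 = {0, 1, 2}  B4 = {0, 2, 5}
Tree: B1–B2, B2–B3, B3–B4

Each bag holds 3 vertices, so the decomposition has width 2, which upper-bounds the treewidth. For the lower bound, G contains the cycle 0–3–2–4–0, so G is not a forest; only forests have treewidth ≤ 1, hence tw(G) ≥ 2. Combining the bounds, tw(G) = 2.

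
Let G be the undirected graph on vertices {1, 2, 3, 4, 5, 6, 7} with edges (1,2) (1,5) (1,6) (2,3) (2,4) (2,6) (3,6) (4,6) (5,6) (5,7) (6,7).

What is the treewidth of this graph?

A width-2 tree decomposition is:
Bags: B1 = {2, 3, 6}  B2 = {1, 2, 6}  B3 = {1, 5, 6}  B4 = {2, 4, 6}  B5 = {5, 6, 7}
Tree: B1–B2, B2–B3, B2–B4, B3–B5
Each bag holds 3 vertices, so the decomposition has width 2, which upper-bounds the treewidth. On the other hand G contains the 3-clique {1, 2, 6}. A clique must lie in a single bag of any decomposition, so no decomposition can have width below 2. Therefore the treewidth is 2.

2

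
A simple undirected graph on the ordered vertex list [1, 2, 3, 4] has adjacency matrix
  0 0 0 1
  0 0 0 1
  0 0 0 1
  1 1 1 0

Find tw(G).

1

A width-1 tree decomposition is:
Bags: B1 = {1, 4}  B2 = {2, 4}  B3 = {3, 4}
Tree: B1–B2, B2–B3
Every bag has size at most 2, so the width is 2 − 1 = 1 and tw(G) ≤ 1. Any graph with an edge has treewidth ≥ 1, and G has the edge 4–1. Combining the bounds, tw(G) = 1.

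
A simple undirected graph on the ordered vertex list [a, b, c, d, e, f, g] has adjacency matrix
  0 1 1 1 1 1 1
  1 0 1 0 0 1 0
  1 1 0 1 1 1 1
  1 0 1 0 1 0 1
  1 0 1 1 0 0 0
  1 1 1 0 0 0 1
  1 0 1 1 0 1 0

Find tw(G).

3

A width-3 tree decomposition is:
Bags: B1 = {a, c, f, g}  B2 = {a, c, d, g}  B3 = {a, b, c, f}  B4 = {a, c, d, e}
Tree: B1–B2, B1–B3, B2–B4
The largest bag has 4 vertices, giving width 3; this decomposition certifies tw(G) ≤ 3. Conversely, {a, c, d, g} is a clique of size 4, and the vertices of any clique must share a bag in every tree decomposition; so some bag has ≥ 4 vertices and tw(G) ≥ 3. The upper and lower bounds meet at 3, so that is the treewidth.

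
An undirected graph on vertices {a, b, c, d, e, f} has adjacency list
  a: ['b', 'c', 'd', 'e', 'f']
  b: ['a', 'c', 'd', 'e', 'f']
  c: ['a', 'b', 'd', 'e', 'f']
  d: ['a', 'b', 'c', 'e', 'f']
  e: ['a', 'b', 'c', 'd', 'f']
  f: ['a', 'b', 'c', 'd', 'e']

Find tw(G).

A width-5 tree decomposition is:
Bags: B1 = {a, b, c, d, e, f}
Tree: (single bag)
A single bag containing all 6 vertices is trivially a valid decomposition of width 5. For the lower bound, the 6 vertices {a, b, c, d, e, f} are pairwise adjacent, and any tree decomposition puts a clique entirely inside one bag — forcing width ≥ 5. Hence tw(G) = 5 exactly.

5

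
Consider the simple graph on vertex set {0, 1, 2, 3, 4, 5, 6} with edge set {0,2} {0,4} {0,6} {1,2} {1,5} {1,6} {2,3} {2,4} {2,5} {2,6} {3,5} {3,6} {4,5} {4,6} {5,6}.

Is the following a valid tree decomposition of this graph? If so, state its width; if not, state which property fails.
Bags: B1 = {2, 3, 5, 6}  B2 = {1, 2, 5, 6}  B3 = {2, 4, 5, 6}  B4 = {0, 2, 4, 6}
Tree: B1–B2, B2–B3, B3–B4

Vertex coverage: the bags together contain {0, 1, 2, 3, 4, 5, 6}, the full vertex set. Edge coverage: each edge of G has both endpoints in at least one bag. Running intersection: for every vertex, the bags containing it form a connected subtree. All three properties hold, so this is a valid tree decomposition of width max|bag| − 1 = 3, and hence tw(G) ≤ 3.

Yes; width 3.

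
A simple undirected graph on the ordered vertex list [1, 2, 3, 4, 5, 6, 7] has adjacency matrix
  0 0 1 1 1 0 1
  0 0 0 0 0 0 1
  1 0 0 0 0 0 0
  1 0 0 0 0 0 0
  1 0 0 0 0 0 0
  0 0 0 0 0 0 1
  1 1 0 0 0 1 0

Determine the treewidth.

1

A width-1 tree decomposition is:
Bags: B1 = {1, 7}  B2 = {1, 5}  B3 = {2, 7}  B4 = {1, 3}  B5 = {6, 7}  B6 = {1, 4}
Tree: B1–B2, B1–B3, B1–B4, B3–B5, B4–B6
The largest bag has 2 vertices, giving width 1; this decomposition certifies tw(G) ≤ 1. Any graph with an edge has treewidth ≥ 1, and G has the edge 1–7. The upper and lower bounds meet at 1, so that is the treewidth.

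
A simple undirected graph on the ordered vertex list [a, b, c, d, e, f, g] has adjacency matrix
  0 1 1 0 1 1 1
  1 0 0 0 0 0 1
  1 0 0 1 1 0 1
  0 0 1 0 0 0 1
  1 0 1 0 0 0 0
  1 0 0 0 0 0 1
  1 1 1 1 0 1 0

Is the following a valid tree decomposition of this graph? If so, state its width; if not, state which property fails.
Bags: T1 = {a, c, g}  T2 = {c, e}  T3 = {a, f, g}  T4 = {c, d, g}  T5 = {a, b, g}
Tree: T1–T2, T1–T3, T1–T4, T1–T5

A tree decomposition must satisfy three properties: every vertex lies in some bag; for every edge, both endpoints lie together in some bag; and for every vertex, the bags containing it form a connected subtree. Here edge (a,e) lies in no bag, so the decomposition is invalid.

No — edge (a,e) lies in no bag.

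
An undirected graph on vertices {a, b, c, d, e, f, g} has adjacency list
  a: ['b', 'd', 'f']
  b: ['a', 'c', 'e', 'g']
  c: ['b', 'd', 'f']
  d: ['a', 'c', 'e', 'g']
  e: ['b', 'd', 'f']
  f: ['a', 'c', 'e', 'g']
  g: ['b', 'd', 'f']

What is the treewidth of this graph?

3

A width-3 tree decomposition is:
Bags: B1 = {a, b, d, f}  B2 = {b, d, e, f}  B3 = {b, c, d, f}  B4 = {b, d, f, g}
Tree: B1–B2, B2–B3, B3–B4
Every bag has size at most 4, so the width is 4 − 1 = 3 and tw(G) ≤ 3. For the lower bound: the 4 vertex sets {a,d}, {b,e}, {f}, {c} are disjoint, each induces a connected subgraph, and every pair is joined by at least one edge of G. Contracting each set to a single vertex therefore yields K_{4} as a minor, and since treewidth is minor-monotone, tw(G) ≥ tw(K_{4}) = 3. Combining the bounds, tw(G) = 3.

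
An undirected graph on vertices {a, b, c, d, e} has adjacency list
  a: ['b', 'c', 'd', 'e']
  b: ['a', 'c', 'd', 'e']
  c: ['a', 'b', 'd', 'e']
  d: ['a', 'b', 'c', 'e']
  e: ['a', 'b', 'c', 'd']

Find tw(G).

A width-4 tree decomposition is:
Bags: B1 = {a, b, c, d, e}
Tree: (single bag)
A single bag containing all 5 vertices is trivially a valid decomposition of width 4. For the lower bound, the 5 vertices {a, b, c, d, e} are pairwise adjacent, and any tree decomposition puts a clique entirely inside one bag — forcing width ≥ 4. Combining the bounds, tw(G) = 4.

4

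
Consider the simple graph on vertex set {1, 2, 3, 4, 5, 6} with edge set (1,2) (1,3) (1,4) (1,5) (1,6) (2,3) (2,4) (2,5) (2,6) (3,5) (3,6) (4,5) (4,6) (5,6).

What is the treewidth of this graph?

A width-4 tree decomposition is:
Bags: B1 = {1, 2, 3, 5, 6}  B2 = {1, 2, 4, 5, 6}
Tree: B1–B2
The largest bag has 5 vertices, giving width 4; this decomposition certifies tw(G) ≤ 4. On the other hand G contains the 5-clique {1, 2, 3, 5, 6}. A clique must lie in a single bag of any decomposition, so no decomposition can have width below 4. Hence tw(G) = 4 exactly.

4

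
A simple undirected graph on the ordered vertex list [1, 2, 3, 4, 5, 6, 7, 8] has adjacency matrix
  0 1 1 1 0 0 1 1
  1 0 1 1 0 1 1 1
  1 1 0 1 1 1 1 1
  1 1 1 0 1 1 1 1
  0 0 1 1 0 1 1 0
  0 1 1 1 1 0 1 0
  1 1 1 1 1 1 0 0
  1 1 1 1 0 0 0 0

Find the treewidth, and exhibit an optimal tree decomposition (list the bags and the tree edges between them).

Each bag holds 5 vertices, so the decomposition has width 4, which upper-bounds the treewidth. Conversely, {1, 2, 3, 4, 8} is a clique of size 5, and the vertices of any clique must share a bag in every tree decomposition; so some bag has ≥ 5 vertices and tw(G) ≥ 4. Combining the bounds, tw(G) = 4.

Treewidth 4.
One optimal decomposition is:
Bags: B1 = {1, 2, 3, 4, 7}  B2 = {2, 3, 4, 6, 7}  B3 = {3, 4, 5, 6, 7}  B4 = {1, 2, 3, 4, 8}
Tree: B1–B2, B2–B3, B1–B4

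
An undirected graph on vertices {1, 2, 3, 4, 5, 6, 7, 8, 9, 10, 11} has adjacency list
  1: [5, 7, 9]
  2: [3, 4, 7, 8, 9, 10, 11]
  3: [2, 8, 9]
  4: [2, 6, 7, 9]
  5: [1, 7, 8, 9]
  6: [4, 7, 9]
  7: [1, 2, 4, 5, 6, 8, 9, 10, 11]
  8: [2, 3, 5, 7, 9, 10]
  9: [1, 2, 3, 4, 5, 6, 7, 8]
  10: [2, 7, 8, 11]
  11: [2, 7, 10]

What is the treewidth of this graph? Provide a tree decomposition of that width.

Treewidth 3.
Bags: B1 = {5, 7, 8, 9}  B2 = {2, 7, 8, 9}  B3 = {2, 4, 7, 9}  B4 = {4, 6, 7, 9}  B5 = {2, 3, 8, 9}  B6 = {2, 7, 8, 10}  B7 = {1, 5, 7, 9}  B8 = {2, 7, 10, 11}
Tree: B1–B2, B2–B3, B3–B4, B2–B5, B2–B6, B1–B7, B6–B8

The largest bag has 4 vertices, giving width 3; this decomposition certifies tw(G) ≤ 3. On the other hand G contains the 4-clique {2, 3, 8, 9}. A clique must lie in a single bag of any decomposition, so no decomposition can have width below 3. The upper and lower bounds meet at 3, so that is the treewidth.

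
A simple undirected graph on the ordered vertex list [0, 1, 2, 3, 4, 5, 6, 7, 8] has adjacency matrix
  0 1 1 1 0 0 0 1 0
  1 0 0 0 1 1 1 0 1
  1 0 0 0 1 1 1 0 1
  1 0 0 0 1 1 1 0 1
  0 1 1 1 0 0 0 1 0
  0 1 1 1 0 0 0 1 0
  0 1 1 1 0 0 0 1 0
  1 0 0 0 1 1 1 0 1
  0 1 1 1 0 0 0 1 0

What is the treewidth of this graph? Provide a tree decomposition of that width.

Each bag holds 5 vertices, so the decomposition has width 4, which upper-bounds the treewidth. For the lower bound: the 5 vertex sets {7,8}, {3,6}, {2,4}, {1}, {0} are disjoint, each induces a connected subgraph, and every pair is joined by at least one edge of G. Contracting each set to a single vertex therefore yields K_{5} as a minor, and since treewidth is minor-monotone, tw(G) ≥ tw(K_{5}) = 4. Hence tw(G) = 4 exactly.

Treewidth 4.
Bags: B1 = {1, 2, 3, 7, 8}  B2 = {1, 2, 3, 6, 7}  B3 = {1, 2, 3, 4, 7}  B4 = {0, 1, 2, 3, 7}  B5 = {1, 2, 3, 5, 7}
Tree: B1–B2, B2–B3, B3–B4, B4–B5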